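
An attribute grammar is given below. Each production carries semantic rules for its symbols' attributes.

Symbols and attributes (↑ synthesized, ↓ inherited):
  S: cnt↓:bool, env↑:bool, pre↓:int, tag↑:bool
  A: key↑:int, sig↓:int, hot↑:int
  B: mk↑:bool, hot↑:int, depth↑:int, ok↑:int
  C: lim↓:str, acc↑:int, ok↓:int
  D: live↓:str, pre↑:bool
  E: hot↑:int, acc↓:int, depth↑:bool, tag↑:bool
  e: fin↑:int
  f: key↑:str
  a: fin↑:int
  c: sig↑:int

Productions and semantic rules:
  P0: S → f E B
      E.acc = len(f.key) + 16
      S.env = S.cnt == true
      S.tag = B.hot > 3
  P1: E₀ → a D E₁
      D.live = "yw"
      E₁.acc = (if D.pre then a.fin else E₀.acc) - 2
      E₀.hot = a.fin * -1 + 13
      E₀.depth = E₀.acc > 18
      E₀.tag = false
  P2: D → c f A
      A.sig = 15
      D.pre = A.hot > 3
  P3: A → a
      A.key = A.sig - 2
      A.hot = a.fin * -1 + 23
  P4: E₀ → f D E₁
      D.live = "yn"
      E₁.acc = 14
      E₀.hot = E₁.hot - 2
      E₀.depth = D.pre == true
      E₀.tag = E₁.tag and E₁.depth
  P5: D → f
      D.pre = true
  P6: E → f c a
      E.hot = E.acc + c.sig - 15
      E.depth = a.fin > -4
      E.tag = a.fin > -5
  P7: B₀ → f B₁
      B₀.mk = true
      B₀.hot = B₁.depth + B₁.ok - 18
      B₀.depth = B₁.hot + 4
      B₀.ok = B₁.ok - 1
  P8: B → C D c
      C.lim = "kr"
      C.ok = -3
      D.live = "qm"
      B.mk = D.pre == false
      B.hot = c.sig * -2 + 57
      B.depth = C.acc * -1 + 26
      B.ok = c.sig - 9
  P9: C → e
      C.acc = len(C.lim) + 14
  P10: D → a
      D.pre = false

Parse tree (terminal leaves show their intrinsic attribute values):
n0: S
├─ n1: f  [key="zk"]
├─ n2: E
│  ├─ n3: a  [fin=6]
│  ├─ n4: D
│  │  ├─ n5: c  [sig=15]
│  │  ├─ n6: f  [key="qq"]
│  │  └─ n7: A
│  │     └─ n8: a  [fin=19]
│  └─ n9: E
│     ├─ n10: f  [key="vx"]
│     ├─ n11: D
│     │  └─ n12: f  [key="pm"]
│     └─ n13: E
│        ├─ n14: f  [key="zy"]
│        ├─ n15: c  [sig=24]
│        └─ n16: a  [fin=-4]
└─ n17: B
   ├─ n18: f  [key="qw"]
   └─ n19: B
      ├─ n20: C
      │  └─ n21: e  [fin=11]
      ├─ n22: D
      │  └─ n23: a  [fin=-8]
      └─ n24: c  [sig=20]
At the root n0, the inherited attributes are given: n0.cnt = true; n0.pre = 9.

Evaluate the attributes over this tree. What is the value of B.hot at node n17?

3

1. n0.cnt = true  [given at root]
2. n0.pre = 9  [given at root]
3. n1.key = "zk"  [terminal]
4. n2.acc = 18  [len(f.key) + 16]
5. n3.fin = 6  [terminal]
6. n4.live = "yw"  ["yw"]
7. n5.sig = 15  [terminal]
8. n6.key = "qq"  [terminal]
9. n7.sig = 15  [15]
10. n8.fin = 19  [terminal]
11. n7.key = 13  [A.sig - 2]
12. n7.hot = 4  [a.fin * -1 + 23]
13. n4.pre = true  [A.hot > 3]
14. n9.acc = 4  [(if D.pre then a.fin else E₀.acc) - 2]
15. n10.key = "vx"  [terminal]
16. n11.live = "yn"  ["yn"]
17. n12.key = "pm"  [terminal]
18. n11.pre = true  [true]
19. n13.acc = 14  [14]
20. n14.key = "zy"  [terminal]
21. n15.sig = 24  [terminal]
22. n16.fin = -4  [terminal]
23. n13.hot = 23  [E.acc + c.sig - 15]
24. n13.depth = false  [a.fin > -4]
25. n13.tag = true  [a.fin > -5]
26. n9.hot = 21  [E₁.hot - 2]
27. n9.depth = true  [D.pre == true]
28. n9.tag = false  [E₁.tag and E₁.depth]
29. n2.hot = 7  [a.fin * -1 + 13]
30. n2.depth = false  [E₀.acc > 18]
31. n2.tag = false  [false]
32. n18.key = "qw"  [terminal]
33. n20.lim = "kr"  ["kr"]
34. n20.ok = -3  [-3]
35. n21.fin = 11  [terminal]
36. n20.acc = 16  [len(C.lim) + 14]
37. n22.live = "qm"  ["qm"]
38. n23.fin = -8  [terminal]
39. n22.pre = false  [false]
40. n24.sig = 20  [terminal]
41. n19.mk = true  [D.pre == false]
42. n19.hot = 17  [c.sig * -2 + 57]
43. n19.depth = 10  [C.acc * -1 + 26]
44. n19.ok = 11  [c.sig - 9]
45. n17.mk = true  [true]
46. n17.hot = 3  [B₁.depth + B₁.ok - 18]
47. n17.depth = 21  [B₁.hot + 4]
48. n17.ok = 10  [B₁.ok - 1]
49. n0.env = true  [S.cnt == true]
50. n0.tag = false  [B.hot > 3]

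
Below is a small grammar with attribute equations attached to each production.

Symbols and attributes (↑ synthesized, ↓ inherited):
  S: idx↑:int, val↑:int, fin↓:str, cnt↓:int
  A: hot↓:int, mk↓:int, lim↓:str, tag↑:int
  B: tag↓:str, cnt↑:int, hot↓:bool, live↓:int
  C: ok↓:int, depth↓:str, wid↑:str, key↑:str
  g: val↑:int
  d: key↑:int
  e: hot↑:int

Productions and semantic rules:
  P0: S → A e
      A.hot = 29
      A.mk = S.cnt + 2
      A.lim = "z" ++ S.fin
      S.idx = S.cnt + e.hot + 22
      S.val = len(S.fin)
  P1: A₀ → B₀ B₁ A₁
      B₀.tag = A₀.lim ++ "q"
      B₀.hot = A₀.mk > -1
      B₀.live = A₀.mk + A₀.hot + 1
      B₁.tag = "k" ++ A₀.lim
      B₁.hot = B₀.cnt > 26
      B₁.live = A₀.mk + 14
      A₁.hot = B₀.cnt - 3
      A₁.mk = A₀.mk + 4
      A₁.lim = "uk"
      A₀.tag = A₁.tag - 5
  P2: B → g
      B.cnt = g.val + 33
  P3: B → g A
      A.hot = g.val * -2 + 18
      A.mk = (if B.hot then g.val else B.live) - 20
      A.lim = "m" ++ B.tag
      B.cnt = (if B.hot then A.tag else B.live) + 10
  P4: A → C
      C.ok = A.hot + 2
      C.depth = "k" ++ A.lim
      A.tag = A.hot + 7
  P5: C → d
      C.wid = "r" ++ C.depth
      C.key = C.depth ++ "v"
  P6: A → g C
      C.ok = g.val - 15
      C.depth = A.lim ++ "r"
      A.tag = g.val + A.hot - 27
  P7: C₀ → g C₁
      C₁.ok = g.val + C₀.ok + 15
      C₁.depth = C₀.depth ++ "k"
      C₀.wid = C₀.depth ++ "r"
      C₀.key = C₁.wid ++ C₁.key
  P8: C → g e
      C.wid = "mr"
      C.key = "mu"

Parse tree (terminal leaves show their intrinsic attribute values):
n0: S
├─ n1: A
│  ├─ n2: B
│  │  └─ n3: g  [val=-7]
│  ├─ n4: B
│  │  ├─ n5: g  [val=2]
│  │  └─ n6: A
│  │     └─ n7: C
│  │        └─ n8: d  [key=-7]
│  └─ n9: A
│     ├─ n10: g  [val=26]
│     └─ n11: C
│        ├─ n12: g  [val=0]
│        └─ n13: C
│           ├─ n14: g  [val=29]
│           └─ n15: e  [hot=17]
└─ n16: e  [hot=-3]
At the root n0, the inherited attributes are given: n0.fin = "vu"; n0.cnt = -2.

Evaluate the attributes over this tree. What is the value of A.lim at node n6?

1. n0.fin = "vu"  [given at root]
2. n0.cnt = -2  [given at root]
3. n1.hot = 29  [29]
4. n1.mk = 0  [S.cnt + 2]
5. n1.lim = "zvu"  ["z" ++ S.fin]
6. n2.tag = "zvuq"  [A₀.lim ++ "q"]
7. n2.hot = true  [A₀.mk > -1]
8. n2.live = 30  [A₀.mk + A₀.hot + 1]
9. n3.val = -7  [terminal]
10. n2.cnt = 26  [g.val + 33]
11. n4.tag = "kzvu"  ["k" ++ A₀.lim]
12. n4.hot = false  [B₀.cnt > 26]
13. n4.live = 14  [A₀.mk + 14]
14. n5.val = 2  [terminal]
15. n6.hot = 14  [g.val * -2 + 18]
16. n6.mk = -6  [(if B.hot then g.val else B.live) - 20]
17. n6.lim = "mkzvu"  ["m" ++ B.tag]
18. n7.ok = 16  [A.hot + 2]
19. n7.depth = "kmkzvu"  ["k" ++ A.lim]
20. n8.key = -7  [terminal]
21. n7.wid = "rkmkzvu"  ["r" ++ C.depth]
22. n7.key = "kmkzvuv"  [C.depth ++ "v"]
23. n6.tag = 21  [A.hot + 7]
24. n4.cnt = 24  [(if B.hot then A.tag else B.live) + 10]
25. n9.hot = 23  [B₀.cnt - 3]
26. n9.mk = 4  [A₀.mk + 4]
27. n9.lim = "uk"  ["uk"]
28. n10.val = 26  [terminal]
29. n11.ok = 11  [g.val - 15]
30. n11.depth = "ukr"  [A.lim ++ "r"]
31. n12.val = 0  [terminal]
32. n13.ok = 26  [g.val + C₀.ok + 15]
33. n13.depth = "ukrk"  [C₀.depth ++ "k"]
34. n14.val = 29  [terminal]
35. n15.hot = 17  [terminal]
36. n13.wid = "mr"  ["mr"]
37. n13.key = "mu"  ["mu"]
38. n11.wid = "ukrr"  [C₀.depth ++ "r"]
39. n11.key = "mrmu"  [C₁.wid ++ C₁.key]
40. n9.tag = 22  [g.val + A.hot - 27]
41. n1.tag = 17  [A₁.tag - 5]
42. n16.hot = -3  [terminal]
43. n0.idx = 17  [S.cnt + e.hot + 22]
44. n0.val = 2  [len(S.fin)]

"mkzvu"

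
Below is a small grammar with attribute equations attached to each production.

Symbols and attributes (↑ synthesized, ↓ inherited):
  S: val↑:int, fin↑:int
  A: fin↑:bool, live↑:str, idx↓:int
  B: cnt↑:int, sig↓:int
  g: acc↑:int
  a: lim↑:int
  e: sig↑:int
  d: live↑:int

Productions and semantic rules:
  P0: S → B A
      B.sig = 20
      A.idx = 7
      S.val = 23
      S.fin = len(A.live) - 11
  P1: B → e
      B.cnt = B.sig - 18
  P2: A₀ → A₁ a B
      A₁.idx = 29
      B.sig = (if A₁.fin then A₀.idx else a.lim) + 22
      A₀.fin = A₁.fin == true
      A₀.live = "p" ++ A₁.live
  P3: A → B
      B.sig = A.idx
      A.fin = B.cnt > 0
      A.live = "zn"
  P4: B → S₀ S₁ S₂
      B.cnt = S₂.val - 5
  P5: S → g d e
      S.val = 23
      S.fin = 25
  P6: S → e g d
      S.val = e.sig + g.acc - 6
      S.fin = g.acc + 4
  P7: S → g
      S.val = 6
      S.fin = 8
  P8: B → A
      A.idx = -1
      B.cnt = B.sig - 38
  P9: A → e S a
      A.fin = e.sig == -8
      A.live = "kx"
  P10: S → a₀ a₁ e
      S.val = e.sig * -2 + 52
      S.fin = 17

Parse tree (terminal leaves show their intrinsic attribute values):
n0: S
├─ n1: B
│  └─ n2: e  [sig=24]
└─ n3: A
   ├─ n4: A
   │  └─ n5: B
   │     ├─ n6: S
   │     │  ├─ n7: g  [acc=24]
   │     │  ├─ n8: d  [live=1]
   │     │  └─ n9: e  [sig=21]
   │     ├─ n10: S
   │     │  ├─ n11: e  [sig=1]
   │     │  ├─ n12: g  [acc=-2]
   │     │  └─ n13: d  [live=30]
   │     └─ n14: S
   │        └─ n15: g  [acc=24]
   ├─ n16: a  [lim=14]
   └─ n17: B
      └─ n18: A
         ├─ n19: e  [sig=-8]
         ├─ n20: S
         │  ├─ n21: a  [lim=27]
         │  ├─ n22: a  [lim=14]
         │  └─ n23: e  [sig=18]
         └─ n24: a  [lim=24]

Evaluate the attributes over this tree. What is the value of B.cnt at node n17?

-9

1. n1.sig = 20  [20]
2. n2.sig = 24  [terminal]
3. n1.cnt = 2  [B.sig - 18]
4. n3.idx = 7  [7]
5. n4.idx = 29  [29]
6. n5.sig = 29  [A.idx]
7. n7.acc = 24  [terminal]
8. n8.live = 1  [terminal]
9. n9.sig = 21  [terminal]
10. n6.val = 23  [23]
11. n6.fin = 25  [25]
12. n11.sig = 1  [terminal]
13. n12.acc = -2  [terminal]
14. n13.live = 30  [terminal]
15. n10.val = -7  [e.sig + g.acc - 6]
16. n10.fin = 2  [g.acc + 4]
17. n15.acc = 24  [terminal]
18. n14.val = 6  [6]
19. n14.fin = 8  [8]
20. n5.cnt = 1  [S₂.val - 5]
21. n4.fin = true  [B.cnt > 0]
22. n4.live = "zn"  ["zn"]
23. n16.lim = 14  [terminal]
24. n17.sig = 29  [(if A₁.fin then A₀.idx else a.lim) + 22]
25. n18.idx = -1  [-1]
26. n19.sig = -8  [terminal]
27. n21.lim = 27  [terminal]
28. n22.lim = 14  [terminal]
29. n23.sig = 18  [terminal]
30. n20.val = 16  [e.sig * -2 + 52]
31. n20.fin = 17  [17]
32. n24.lim = 24  [terminal]
33. n18.fin = true  [e.sig == -8]
34. n18.live = "kx"  ["kx"]
35. n17.cnt = -9  [B.sig - 38]
36. n3.fin = true  [A₁.fin == true]
37. n3.live = "pzn"  ["p" ++ A₁.live]
38. n0.val = 23  [23]
39. n0.fin = -8  [len(A.live) - 11]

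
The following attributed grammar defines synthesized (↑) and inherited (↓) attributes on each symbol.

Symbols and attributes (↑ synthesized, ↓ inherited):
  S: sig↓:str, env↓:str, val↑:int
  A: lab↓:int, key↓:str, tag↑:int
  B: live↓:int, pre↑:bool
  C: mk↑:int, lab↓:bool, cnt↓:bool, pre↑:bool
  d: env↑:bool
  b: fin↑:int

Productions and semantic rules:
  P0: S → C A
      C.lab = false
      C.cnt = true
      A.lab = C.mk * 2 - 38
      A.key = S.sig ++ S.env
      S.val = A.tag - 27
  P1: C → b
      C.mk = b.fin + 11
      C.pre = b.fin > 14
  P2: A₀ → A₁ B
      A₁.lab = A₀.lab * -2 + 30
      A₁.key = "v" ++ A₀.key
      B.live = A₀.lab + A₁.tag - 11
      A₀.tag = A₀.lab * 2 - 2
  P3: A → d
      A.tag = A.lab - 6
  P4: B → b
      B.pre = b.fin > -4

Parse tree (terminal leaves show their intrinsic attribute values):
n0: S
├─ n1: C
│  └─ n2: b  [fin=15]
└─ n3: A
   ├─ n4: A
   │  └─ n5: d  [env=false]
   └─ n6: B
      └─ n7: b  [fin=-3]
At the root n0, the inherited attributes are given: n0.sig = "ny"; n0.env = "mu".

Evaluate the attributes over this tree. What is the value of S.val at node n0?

1. n0.sig = "ny"  [given at root]
2. n0.env = "mu"  [given at root]
3. n1.lab = false  [false]
4. n1.cnt = true  [true]
5. n2.fin = 15  [terminal]
6. n1.mk = 26  [b.fin + 11]
7. n1.pre = true  [b.fin > 14]
8. n3.lab = 14  [C.mk * 2 - 38]
9. n3.key = "nymu"  [S.sig ++ S.env]
10. n4.lab = 2  [A₀.lab * -2 + 30]
11. n4.key = "vnymu"  ["v" ++ A₀.key]
12. n5.env = false  [terminal]
13. n4.tag = -4  [A.lab - 6]
14. n6.live = -1  [A₀.lab + A₁.tag - 11]
15. n7.fin = -3  [terminal]
16. n6.pre = true  [b.fin > -4]
17. n3.tag = 26  [A₀.lab * 2 - 2]
18. n0.val = -1  [A.tag - 27]

-1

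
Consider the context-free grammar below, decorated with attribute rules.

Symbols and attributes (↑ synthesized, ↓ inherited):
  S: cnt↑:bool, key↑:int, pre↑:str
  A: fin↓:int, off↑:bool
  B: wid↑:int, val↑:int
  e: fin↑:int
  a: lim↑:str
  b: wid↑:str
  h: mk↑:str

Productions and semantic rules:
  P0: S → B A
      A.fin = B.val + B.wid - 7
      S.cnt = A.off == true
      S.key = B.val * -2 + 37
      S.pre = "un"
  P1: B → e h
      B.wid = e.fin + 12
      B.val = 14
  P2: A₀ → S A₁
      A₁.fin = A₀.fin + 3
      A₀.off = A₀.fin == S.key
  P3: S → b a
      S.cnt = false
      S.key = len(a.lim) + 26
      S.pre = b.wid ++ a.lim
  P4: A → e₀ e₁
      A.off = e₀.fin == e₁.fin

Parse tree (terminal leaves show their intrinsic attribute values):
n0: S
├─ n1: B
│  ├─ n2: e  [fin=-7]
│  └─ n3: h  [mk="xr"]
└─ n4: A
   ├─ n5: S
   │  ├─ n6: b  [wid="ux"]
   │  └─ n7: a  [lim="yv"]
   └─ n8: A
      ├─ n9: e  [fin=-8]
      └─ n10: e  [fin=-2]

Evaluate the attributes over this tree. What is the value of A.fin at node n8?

15

1. n2.fin = -7  [terminal]
2. n3.mk = "xr"  [terminal]
3. n1.wid = 5  [e.fin + 12]
4. n1.val = 14  [14]
5. n4.fin = 12  [B.val + B.wid - 7]
6. n6.wid = "ux"  [terminal]
7. n7.lim = "yv"  [terminal]
8. n5.cnt = false  [false]
9. n5.key = 28  [len(a.lim) + 26]
10. n5.pre = "uxyv"  [b.wid ++ a.lim]
11. n8.fin = 15  [A₀.fin + 3]
12. n9.fin = -8  [terminal]
13. n10.fin = -2  [terminal]
14. n8.off = false  [e₀.fin == e₁.fin]
15. n4.off = false  [A₀.fin == S.key]
16. n0.cnt = false  [A.off == true]
17. n0.key = 9  [B.val * -2 + 37]
18. n0.pre = "un"  ["un"]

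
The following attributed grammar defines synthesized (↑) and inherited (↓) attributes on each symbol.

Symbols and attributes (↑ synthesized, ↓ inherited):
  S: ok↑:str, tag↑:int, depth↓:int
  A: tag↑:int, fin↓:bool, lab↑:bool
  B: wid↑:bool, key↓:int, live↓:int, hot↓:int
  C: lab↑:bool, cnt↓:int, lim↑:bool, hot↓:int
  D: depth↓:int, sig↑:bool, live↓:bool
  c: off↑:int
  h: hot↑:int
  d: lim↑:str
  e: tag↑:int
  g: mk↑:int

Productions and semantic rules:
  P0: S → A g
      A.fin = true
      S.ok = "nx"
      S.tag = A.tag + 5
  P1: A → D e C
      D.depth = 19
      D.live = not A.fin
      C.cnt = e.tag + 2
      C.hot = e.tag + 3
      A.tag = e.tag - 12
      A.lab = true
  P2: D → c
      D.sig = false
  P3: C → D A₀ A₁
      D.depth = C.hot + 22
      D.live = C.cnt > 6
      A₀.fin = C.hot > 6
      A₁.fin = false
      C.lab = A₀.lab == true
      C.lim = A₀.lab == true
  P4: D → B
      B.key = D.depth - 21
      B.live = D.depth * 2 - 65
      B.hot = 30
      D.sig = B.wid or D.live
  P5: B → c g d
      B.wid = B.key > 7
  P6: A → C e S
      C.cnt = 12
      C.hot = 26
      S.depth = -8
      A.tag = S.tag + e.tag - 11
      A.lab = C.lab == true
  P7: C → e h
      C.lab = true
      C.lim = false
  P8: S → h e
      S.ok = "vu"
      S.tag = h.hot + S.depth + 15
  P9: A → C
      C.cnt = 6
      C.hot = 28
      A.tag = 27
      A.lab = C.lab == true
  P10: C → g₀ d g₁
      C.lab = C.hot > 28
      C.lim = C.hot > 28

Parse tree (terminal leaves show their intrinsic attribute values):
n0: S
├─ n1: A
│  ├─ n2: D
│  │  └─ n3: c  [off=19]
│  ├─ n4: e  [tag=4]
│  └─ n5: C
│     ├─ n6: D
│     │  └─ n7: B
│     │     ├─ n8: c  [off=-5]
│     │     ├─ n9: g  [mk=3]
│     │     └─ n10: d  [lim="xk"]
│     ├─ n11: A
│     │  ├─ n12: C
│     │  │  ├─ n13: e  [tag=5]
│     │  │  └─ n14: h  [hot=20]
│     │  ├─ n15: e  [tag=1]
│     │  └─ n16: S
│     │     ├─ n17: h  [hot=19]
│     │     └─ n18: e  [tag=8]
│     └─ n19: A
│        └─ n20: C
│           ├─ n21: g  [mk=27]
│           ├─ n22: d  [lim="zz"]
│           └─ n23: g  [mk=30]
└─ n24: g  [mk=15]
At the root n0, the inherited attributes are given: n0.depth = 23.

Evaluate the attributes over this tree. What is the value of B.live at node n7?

-7

1. n0.depth = 23  [given at root]
2. n1.fin = true  [true]
3. n2.depth = 19  [19]
4. n2.live = false  [not A.fin]
5. n3.off = 19  [terminal]
6. n2.sig = false  [false]
7. n4.tag = 4  [terminal]
8. n5.cnt = 6  [e.tag + 2]
9. n5.hot = 7  [e.tag + 3]
10. n6.depth = 29  [C.hot + 22]
11. n6.live = false  [C.cnt > 6]
12. n7.key = 8  [D.depth - 21]
13. n7.live = -7  [D.depth * 2 - 65]
14. n7.hot = 30  [30]
15. n8.off = -5  [terminal]
16. n9.mk = 3  [terminal]
17. n10.lim = "xk"  [terminal]
18. n7.wid = true  [B.key > 7]
19. n6.sig = true  [B.wid or D.live]
20. n11.fin = true  [C.hot > 6]
21. n12.cnt = 12  [12]
22. n12.hot = 26  [26]
23. n13.tag = 5  [terminal]
24. n14.hot = 20  [terminal]
25. n12.lab = true  [true]
26. n12.lim = false  [false]
27. n15.tag = 1  [terminal]
28. n16.depth = -8  [-8]
29. n17.hot = 19  [terminal]
30. n18.tag = 8  [terminal]
31. n16.ok = "vu"  ["vu"]
32. n16.tag = 26  [h.hot + S.depth + 15]
33. n11.tag = 16  [S.tag + e.tag - 11]
34. n11.lab = true  [C.lab == true]
35. n19.fin = false  [false]
36. n20.cnt = 6  [6]
37. n20.hot = 28  [28]
38. n21.mk = 27  [terminal]
39. n22.lim = "zz"  [terminal]
40. n23.mk = 30  [terminal]
41. n20.lab = false  [C.hot > 28]
42. n20.lim = false  [C.hot > 28]
43. n19.tag = 27  [27]
44. n19.lab = false  [C.lab == true]
45. n5.lab = true  [A₀.lab == true]
46. n5.lim = true  [A₀.lab == true]
47. n1.tag = -8  [e.tag - 12]
48. n1.lab = true  [true]
49. n24.mk = 15  [terminal]
50. n0.ok = "nx"  ["nx"]
51. n0.tag = -3  [A.tag + 5]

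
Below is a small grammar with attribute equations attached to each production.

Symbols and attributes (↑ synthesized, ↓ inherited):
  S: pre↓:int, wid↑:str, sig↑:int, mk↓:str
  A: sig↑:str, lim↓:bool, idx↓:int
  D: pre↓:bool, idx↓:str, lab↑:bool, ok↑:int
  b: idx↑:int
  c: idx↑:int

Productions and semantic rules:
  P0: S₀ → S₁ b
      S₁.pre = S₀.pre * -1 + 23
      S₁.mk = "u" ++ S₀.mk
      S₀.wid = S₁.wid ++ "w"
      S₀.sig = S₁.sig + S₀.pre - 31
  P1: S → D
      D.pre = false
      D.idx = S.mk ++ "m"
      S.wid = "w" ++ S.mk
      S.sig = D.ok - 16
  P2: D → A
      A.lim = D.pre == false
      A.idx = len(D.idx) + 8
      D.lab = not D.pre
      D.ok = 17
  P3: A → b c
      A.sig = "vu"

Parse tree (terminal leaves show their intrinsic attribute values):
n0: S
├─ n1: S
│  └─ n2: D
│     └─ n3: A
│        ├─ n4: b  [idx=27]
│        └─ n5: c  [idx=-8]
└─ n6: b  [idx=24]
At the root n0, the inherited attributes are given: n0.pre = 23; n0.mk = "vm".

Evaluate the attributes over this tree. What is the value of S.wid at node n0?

1. n0.pre = 23  [given at root]
2. n0.mk = "vm"  [given at root]
3. n1.pre = 0  [S₀.pre * -1 + 23]
4. n1.mk = "uvm"  ["u" ++ S₀.mk]
5. n2.pre = false  [false]
6. n2.idx = "uvmm"  [S.mk ++ "m"]
7. n3.lim = true  [D.pre == false]
8. n3.idx = 12  [len(D.idx) + 8]
9. n4.idx = 27  [terminal]
10. n5.idx = -8  [terminal]
11. n3.sig = "vu"  ["vu"]
12. n2.lab = true  [not D.pre]
13. n2.ok = 17  [17]
14. n1.wid = "wuvm"  ["w" ++ S.mk]
15. n1.sig = 1  [D.ok - 16]
16. n6.idx = 24  [terminal]
17. n0.wid = "wuvmw"  [S₁.wid ++ "w"]
18. n0.sig = -7  [S₁.sig + S₀.pre - 31]

"wuvmw"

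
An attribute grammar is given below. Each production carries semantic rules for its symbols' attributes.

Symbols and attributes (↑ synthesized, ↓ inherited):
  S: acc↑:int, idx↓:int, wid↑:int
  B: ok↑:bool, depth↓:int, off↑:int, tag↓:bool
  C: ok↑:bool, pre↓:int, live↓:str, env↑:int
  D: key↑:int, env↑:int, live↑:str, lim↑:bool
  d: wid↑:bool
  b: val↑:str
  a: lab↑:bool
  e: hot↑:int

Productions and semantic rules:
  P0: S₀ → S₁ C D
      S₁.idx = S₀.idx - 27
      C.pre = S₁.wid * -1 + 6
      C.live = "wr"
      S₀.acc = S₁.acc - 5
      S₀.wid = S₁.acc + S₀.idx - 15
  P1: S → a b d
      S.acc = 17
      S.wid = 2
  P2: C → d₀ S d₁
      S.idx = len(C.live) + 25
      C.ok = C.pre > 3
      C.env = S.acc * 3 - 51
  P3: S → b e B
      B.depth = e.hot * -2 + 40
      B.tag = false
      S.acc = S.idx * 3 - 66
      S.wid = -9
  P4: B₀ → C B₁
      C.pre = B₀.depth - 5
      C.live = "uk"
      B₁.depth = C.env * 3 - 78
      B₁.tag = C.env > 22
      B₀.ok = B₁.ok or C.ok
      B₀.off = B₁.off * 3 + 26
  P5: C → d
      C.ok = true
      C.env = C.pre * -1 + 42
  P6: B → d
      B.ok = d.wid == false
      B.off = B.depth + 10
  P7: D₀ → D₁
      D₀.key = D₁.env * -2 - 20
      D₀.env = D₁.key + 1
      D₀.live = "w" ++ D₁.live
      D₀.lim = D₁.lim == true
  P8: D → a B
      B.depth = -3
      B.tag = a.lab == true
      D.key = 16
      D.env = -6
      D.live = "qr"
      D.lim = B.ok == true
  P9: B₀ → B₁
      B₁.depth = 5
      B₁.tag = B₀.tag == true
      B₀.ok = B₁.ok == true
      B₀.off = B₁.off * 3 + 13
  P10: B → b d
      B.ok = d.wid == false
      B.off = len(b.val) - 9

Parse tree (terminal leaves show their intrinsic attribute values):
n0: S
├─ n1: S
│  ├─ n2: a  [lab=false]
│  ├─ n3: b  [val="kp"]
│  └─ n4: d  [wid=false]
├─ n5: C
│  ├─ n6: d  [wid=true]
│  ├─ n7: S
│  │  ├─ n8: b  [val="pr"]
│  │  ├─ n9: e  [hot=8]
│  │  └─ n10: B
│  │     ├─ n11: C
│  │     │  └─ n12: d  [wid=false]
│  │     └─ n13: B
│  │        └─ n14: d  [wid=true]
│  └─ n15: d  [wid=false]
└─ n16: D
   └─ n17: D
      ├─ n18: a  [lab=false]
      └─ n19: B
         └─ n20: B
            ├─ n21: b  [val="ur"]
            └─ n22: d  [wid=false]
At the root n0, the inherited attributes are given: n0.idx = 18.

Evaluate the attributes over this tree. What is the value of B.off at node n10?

29

1. n0.idx = 18  [given at root]
2. n1.idx = -9  [S₀.idx - 27]
3. n2.lab = false  [terminal]
4. n3.val = "kp"  [terminal]
5. n4.wid = false  [terminal]
6. n1.acc = 17  [17]
7. n1.wid = 2  [2]
8. n5.pre = 4  [S₁.wid * -1 + 6]
9. n5.live = "wr"  ["wr"]
10. n6.wid = true  [terminal]
11. n7.idx = 27  [len(C.live) + 25]
12. n8.val = "pr"  [terminal]
13. n9.hot = 8  [terminal]
14. n10.depth = 24  [e.hot * -2 + 40]
15. n10.tag = false  [false]
16. n11.pre = 19  [B₀.depth - 5]
17. n11.live = "uk"  ["uk"]
18. n12.wid = false  [terminal]
19. n11.ok = true  [true]
20. n11.env = 23  [C.pre * -1 + 42]
21. n13.depth = -9  [C.env * 3 - 78]
22. n13.tag = true  [C.env > 22]
23. n14.wid = true  [terminal]
24. n13.ok = false  [d.wid == false]
25. n13.off = 1  [B.depth + 10]
26. n10.ok = true  [B₁.ok or C.ok]
27. n10.off = 29  [B₁.off * 3 + 26]
28. n7.acc = 15  [S.idx * 3 - 66]
29. n7.wid = -9  [-9]
30. n15.wid = false  [terminal]
31. n5.ok = true  [C.pre > 3]
32. n5.env = -6  [S.acc * 3 - 51]
33. n18.lab = false  [terminal]
34. n19.depth = -3  [-3]
35. n19.tag = false  [a.lab == true]
36. n20.depth = 5  [5]
37. n20.tag = false  [B₀.tag == true]
38. n21.val = "ur"  [terminal]
39. n22.wid = false  [terminal]
40. n20.ok = true  [d.wid == false]
41. n20.off = -7  [len(b.val) - 9]
42. n19.ok = true  [B₁.ok == true]
43. n19.off = -8  [B₁.off * 3 + 13]
44. n17.key = 16  [16]
45. n17.env = -6  [-6]
46. n17.live = "qr"  ["qr"]
47. n17.lim = true  [B.ok == true]
48. n16.key = -8  [D₁.env * -2 - 20]
49. n16.env = 17  [D₁.key + 1]
50. n16.live = "wqr"  ["w" ++ D₁.live]
51. n16.lim = true  [D₁.lim == true]
52. n0.acc = 12  [S₁.acc - 5]
53. n0.wid = 20  [S₁.acc + S₀.idx - 15]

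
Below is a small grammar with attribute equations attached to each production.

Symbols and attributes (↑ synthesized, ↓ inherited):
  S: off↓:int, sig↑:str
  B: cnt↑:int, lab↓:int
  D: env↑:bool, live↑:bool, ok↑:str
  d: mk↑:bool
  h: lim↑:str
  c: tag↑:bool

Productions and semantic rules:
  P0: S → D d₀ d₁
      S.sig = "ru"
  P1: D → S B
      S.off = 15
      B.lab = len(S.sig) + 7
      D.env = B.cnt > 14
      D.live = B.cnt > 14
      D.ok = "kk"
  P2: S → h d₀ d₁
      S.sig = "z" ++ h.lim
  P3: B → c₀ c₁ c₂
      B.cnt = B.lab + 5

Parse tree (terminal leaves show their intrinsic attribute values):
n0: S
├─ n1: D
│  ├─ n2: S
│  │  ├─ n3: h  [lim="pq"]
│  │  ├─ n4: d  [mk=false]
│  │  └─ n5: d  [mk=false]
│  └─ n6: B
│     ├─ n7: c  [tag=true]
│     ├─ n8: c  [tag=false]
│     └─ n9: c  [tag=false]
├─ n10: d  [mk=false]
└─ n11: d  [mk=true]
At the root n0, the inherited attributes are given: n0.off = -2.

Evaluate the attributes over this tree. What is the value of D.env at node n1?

true

1. n0.off = -2  [given at root]
2. n2.off = 15  [15]
3. n3.lim = "pq"  [terminal]
4. n4.mk = false  [terminal]
5. n5.mk = false  [terminal]
6. n2.sig = "zpq"  ["z" ++ h.lim]
7. n6.lab = 10  [len(S.sig) + 7]
8. n7.tag = true  [terminal]
9. n8.tag = false  [terminal]
10. n9.tag = false  [terminal]
11. n6.cnt = 15  [B.lab + 5]
12. n1.env = true  [B.cnt > 14]
13. n1.live = true  [B.cnt > 14]
14. n1.ok = "kk"  ["kk"]
15. n10.mk = false  [terminal]
16. n11.mk = true  [terminal]
17. n0.sig = "ru"  ["ru"]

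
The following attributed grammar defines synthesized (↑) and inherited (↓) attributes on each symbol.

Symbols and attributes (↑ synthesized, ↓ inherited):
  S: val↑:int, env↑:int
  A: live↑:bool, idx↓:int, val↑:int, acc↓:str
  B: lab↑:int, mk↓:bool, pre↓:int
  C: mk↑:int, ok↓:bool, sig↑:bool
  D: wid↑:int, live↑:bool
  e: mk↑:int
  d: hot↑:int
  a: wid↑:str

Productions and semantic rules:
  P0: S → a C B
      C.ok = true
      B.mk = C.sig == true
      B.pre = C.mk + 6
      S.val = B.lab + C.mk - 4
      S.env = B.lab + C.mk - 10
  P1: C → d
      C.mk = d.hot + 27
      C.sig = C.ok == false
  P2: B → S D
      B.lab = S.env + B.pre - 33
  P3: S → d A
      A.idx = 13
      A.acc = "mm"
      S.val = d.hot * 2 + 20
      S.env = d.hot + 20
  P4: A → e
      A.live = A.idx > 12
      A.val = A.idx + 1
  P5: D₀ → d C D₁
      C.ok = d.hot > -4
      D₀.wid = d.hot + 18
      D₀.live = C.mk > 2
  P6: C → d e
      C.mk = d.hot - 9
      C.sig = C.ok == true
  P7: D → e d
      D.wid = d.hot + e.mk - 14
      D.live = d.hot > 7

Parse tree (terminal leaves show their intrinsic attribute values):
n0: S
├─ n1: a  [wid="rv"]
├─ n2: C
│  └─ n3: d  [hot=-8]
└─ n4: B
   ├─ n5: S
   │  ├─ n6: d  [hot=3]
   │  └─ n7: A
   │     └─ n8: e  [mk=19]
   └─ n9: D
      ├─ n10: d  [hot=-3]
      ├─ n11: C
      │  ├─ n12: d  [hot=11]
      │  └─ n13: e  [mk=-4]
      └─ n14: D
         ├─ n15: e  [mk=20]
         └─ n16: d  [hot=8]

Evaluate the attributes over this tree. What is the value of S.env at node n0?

24

1. n1.wid = "rv"  [terminal]
2. n2.ok = true  [true]
3. n3.hot = -8  [terminal]
4. n2.mk = 19  [d.hot + 27]
5. n2.sig = false  [C.ok == false]
6. n4.mk = false  [C.sig == true]
7. n4.pre = 25  [C.mk + 6]
8. n6.hot = 3  [terminal]
9. n7.idx = 13  [13]
10. n7.acc = "mm"  ["mm"]
11. n8.mk = 19  [terminal]
12. n7.live = true  [A.idx > 12]
13. n7.val = 14  [A.idx + 1]
14. n5.val = 26  [d.hot * 2 + 20]
15. n5.env = 23  [d.hot + 20]
16. n10.hot = -3  [terminal]
17. n11.ok = true  [d.hot > -4]
18. n12.hot = 11  [terminal]
19. n13.mk = -4  [terminal]
20. n11.mk = 2  [d.hot - 9]
21. n11.sig = true  [C.ok == true]
22. n15.mk = 20  [terminal]
23. n16.hot = 8  [terminal]
24. n14.wid = 14  [d.hot + e.mk - 14]
25. n14.live = true  [d.hot > 7]
26. n9.wid = 15  [d.hot + 18]
27. n9.live = false  [C.mk > 2]
28. n4.lab = 15  [S.env + B.pre - 33]
29. n0.val = 30  [B.lab + C.mk - 4]
30. n0.env = 24  [B.lab + C.mk - 10]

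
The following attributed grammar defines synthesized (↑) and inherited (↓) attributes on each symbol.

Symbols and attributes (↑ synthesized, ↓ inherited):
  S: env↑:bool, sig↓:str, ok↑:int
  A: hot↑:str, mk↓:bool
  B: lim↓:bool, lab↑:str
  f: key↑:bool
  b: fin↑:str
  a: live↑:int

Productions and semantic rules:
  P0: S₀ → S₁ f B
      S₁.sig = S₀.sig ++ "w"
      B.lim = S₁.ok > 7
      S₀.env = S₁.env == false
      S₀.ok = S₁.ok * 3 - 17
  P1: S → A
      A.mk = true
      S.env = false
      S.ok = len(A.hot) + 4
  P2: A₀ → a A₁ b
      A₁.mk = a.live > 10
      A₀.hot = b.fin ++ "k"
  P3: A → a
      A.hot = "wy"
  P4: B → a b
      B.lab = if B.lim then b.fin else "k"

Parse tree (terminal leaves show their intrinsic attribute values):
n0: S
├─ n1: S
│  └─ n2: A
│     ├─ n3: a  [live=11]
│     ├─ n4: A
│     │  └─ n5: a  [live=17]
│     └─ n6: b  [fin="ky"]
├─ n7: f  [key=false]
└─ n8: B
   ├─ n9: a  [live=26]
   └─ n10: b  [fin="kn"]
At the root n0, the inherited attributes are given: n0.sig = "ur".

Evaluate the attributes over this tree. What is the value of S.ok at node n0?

4

1. n0.sig = "ur"  [given at root]
2. n1.sig = "urw"  [S₀.sig ++ "w"]
3. n2.mk = true  [true]
4. n3.live = 11  [terminal]
5. n4.mk = true  [a.live > 10]
6. n5.live = 17  [terminal]
7. n4.hot = "wy"  ["wy"]
8. n6.fin = "ky"  [terminal]
9. n2.hot = "kyk"  [b.fin ++ "k"]
10. n1.env = false  [false]
11. n1.ok = 7  [len(A.hot) + 4]
12. n7.key = false  [terminal]
13. n8.lim = false  [S₁.ok > 7]
14. n9.live = 26  [terminal]
15. n10.fin = "kn"  [terminal]
16. n8.lab = "k"  [if B.lim then b.fin else "k"]
17. n0.env = true  [S₁.env == false]
18. n0.ok = 4  [S₁.ok * 3 - 17]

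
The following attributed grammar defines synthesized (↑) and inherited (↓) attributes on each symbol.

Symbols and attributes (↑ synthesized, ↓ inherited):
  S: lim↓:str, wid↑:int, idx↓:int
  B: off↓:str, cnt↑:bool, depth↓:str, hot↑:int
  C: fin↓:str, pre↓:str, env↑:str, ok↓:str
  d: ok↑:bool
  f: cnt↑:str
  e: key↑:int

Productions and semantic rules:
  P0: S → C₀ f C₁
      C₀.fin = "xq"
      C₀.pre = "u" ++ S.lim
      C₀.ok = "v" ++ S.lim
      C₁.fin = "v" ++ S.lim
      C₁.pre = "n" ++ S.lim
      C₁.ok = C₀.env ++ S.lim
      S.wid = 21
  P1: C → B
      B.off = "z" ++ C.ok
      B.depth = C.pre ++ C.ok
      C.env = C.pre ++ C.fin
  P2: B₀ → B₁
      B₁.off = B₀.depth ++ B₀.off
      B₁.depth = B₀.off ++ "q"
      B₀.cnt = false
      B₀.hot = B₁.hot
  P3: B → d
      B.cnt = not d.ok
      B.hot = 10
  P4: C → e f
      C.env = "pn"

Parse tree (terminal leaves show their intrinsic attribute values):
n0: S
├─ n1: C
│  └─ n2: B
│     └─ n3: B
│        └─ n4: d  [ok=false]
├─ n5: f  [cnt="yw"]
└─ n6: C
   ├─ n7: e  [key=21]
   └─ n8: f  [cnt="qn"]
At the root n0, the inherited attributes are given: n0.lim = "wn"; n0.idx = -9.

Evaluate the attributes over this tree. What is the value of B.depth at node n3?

"zvwnq"

1. n0.lim = "wn"  [given at root]
2. n0.idx = -9  [given at root]
3. n1.fin = "xq"  ["xq"]
4. n1.pre = "uwn"  ["u" ++ S.lim]
5. n1.ok = "vwn"  ["v" ++ S.lim]
6. n2.off = "zvwn"  ["z" ++ C.ok]
7. n2.depth = "uwnvwn"  [C.pre ++ C.ok]
8. n3.off = "uwnvwnzvwn"  [B₀.depth ++ B₀.off]
9. n3.depth = "zvwnq"  [B₀.off ++ "q"]
10. n4.ok = false  [terminal]
11. n3.cnt = true  [not d.ok]
12. n3.hot = 10  [10]
13. n2.cnt = false  [false]
14. n2.hot = 10  [B₁.hot]
15. n1.env = "uwnxq"  [C.pre ++ C.fin]
16. n5.cnt = "yw"  [terminal]
17. n6.fin = "vwn"  ["v" ++ S.lim]
18. n6.pre = "nwn"  ["n" ++ S.lim]
19. n6.ok = "uwnxqwn"  [C₀.env ++ S.lim]
20. n7.key = 21  [terminal]
21. n8.cnt = "qn"  [terminal]
22. n6.env = "pn"  ["pn"]
23. n0.wid = 21  [21]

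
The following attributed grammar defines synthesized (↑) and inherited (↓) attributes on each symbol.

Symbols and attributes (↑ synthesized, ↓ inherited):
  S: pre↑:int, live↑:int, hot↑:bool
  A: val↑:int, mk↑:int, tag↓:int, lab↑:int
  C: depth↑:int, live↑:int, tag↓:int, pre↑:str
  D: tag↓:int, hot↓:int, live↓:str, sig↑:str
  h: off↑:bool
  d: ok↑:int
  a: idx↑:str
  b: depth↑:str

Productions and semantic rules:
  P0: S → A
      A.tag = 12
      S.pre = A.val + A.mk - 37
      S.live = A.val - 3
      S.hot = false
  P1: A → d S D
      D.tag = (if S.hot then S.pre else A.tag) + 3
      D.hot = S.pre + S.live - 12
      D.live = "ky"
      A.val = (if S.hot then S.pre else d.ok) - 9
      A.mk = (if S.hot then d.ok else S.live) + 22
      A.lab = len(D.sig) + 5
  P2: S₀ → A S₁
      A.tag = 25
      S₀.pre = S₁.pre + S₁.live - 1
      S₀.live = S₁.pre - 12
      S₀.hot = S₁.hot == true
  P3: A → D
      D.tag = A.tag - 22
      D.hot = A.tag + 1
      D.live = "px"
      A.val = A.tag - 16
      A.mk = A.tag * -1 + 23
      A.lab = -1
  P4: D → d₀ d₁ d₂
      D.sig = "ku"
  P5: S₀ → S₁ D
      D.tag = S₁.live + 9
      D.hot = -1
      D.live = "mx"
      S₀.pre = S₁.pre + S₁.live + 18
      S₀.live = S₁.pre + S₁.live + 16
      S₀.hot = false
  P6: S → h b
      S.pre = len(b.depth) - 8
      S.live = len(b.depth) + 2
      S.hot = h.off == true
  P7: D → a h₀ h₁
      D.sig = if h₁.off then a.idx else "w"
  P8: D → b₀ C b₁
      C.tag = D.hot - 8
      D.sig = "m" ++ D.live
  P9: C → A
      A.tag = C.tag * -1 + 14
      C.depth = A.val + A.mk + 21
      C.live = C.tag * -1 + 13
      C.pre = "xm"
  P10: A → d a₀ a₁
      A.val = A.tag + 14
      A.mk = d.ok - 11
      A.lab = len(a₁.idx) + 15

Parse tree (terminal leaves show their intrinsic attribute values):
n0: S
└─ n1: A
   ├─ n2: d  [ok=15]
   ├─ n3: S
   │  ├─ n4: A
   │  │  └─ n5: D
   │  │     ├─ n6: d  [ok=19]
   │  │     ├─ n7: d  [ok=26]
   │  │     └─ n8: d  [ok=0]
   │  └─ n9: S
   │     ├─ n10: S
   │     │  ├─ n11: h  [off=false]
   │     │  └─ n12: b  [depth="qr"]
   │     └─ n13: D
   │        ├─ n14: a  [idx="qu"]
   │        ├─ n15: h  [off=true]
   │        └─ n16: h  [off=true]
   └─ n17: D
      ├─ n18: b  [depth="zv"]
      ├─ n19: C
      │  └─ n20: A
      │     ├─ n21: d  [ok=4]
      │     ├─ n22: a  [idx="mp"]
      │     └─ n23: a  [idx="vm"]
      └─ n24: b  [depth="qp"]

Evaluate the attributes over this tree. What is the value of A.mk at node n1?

1. n1.tag = 12  [12]
2. n2.ok = 15  [terminal]
3. n4.tag = 25  [25]
4. n5.tag = 3  [A.tag - 22]
5. n5.hot = 26  [A.tag + 1]
6. n5.live = "px"  ["px"]
7. n6.ok = 19  [terminal]
8. n7.ok = 26  [terminal]
9. n8.ok = 0  [terminal]
10. n5.sig = "ku"  ["ku"]
11. n4.val = 9  [A.tag - 16]
12. n4.mk = -2  [A.tag * -1 + 23]
13. n4.lab = -1  [-1]
14. n11.off = false  [terminal]
15. n12.depth = "qr"  [terminal]
16. n10.pre = -6  [len(b.depth) - 8]
17. n10.live = 4  [len(b.depth) + 2]
18. n10.hot = false  [h.off == true]
19. n13.tag = 13  [S₁.live + 9]
20. n13.hot = -1  [-1]
21. n13.live = "mx"  ["mx"]
22. n14.idx = "qu"  [terminal]
23. n15.off = true  [terminal]
24. n16.off = true  [terminal]
25. n13.sig = "qu"  [if h₁.off then a.idx else "w"]
26. n9.pre = 16  [S₁.pre + S₁.live + 18]
27. n9.live = 14  [S₁.pre + S₁.live + 16]
28. n9.hot = false  [false]
29. n3.pre = 29  [S₁.pre + S₁.live - 1]
30. n3.live = 4  [S₁.pre - 12]
31. n3.hot = false  [S₁.hot == true]
32. n17.tag = 15  [(if S.hot then S.pre else A.tag) + 3]
33. n17.hot = 21  [S.pre + S.live - 12]
34. n17.live = "ky"  ["ky"]
35. n18.depth = "zv"  [terminal]
36. n19.tag = 13  [D.hot - 8]
37. n20.tag = 1  [C.tag * -1 + 14]
38. n21.ok = 4  [terminal]
39. n22.idx = "mp"  [terminal]
40. n23.idx = "vm"  [terminal]
41. n20.val = 15  [A.tag + 14]
42. n20.mk = -7  [d.ok - 11]
43. n20.lab = 17  [len(a₁.idx) + 15]
44. n19.depth = 29  [A.val + A.mk + 21]
45. n19.live = 0  [C.tag * -1 + 13]
46. n19.pre = "xm"  ["xm"]
47. n24.depth = "qp"  [terminal]
48. n17.sig = "mky"  ["m" ++ D.live]
49. n1.val = 6  [(if S.hot then S.pre else d.ok) - 9]
50. n1.mk = 26  [(if S.hot then d.ok else S.live) + 22]
51. n1.lab = 8  [len(D.sig) + 5]
52. n0.pre = -5  [A.val + A.mk - 37]
53. n0.live = 3  [A.val - 3]
54. n0.hot = false  [false]

26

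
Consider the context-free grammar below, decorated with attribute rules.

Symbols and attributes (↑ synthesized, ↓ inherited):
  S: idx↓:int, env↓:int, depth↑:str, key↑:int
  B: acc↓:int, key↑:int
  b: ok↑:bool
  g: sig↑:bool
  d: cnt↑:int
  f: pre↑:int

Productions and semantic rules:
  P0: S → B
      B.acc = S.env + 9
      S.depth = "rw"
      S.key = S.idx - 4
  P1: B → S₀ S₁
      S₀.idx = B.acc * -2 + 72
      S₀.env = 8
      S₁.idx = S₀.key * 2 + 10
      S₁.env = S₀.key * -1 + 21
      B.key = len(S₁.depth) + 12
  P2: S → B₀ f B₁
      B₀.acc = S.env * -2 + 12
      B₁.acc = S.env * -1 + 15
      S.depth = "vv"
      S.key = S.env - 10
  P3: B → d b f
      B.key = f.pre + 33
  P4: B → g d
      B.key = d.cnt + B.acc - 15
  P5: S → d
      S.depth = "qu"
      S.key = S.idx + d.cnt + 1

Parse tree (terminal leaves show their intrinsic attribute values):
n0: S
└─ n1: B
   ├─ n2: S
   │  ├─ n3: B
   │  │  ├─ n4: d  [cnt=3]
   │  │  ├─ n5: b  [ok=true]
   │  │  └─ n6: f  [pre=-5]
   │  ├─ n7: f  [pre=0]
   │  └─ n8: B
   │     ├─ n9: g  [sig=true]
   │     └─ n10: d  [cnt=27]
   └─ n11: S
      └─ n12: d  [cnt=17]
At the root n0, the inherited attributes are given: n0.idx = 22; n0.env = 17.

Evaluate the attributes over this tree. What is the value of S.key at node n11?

1. n0.idx = 22  [given at root]
2. n0.env = 17  [given at root]
3. n1.acc = 26  [S.env + 9]
4. n2.idx = 20  [B.acc * -2 + 72]
5. n2.env = 8  [8]
6. n3.acc = -4  [S.env * -2 + 12]
7. n4.cnt = 3  [terminal]
8. n5.ok = true  [terminal]
9. n6.pre = -5  [terminal]
10. n3.key = 28  [f.pre + 33]
11. n7.pre = 0  [terminal]
12. n8.acc = 7  [S.env * -1 + 15]
13. n9.sig = true  [terminal]
14. n10.cnt = 27  [terminal]
15. n8.key = 19  [d.cnt + B.acc - 15]
16. n2.depth = "vv"  ["vv"]
17. n2.key = -2  [S.env - 10]
18. n11.idx = 6  [S₀.key * 2 + 10]
19. n11.env = 23  [S₀.key * -1 + 21]
20. n12.cnt = 17  [terminal]
21. n11.depth = "qu"  ["qu"]
22. n11.key = 24  [S.idx + d.cnt + 1]
23. n1.key = 14  [len(S₁.depth) + 12]
24. n0.depth = "rw"  ["rw"]
25. n0.key = 18  [S.idx - 4]

24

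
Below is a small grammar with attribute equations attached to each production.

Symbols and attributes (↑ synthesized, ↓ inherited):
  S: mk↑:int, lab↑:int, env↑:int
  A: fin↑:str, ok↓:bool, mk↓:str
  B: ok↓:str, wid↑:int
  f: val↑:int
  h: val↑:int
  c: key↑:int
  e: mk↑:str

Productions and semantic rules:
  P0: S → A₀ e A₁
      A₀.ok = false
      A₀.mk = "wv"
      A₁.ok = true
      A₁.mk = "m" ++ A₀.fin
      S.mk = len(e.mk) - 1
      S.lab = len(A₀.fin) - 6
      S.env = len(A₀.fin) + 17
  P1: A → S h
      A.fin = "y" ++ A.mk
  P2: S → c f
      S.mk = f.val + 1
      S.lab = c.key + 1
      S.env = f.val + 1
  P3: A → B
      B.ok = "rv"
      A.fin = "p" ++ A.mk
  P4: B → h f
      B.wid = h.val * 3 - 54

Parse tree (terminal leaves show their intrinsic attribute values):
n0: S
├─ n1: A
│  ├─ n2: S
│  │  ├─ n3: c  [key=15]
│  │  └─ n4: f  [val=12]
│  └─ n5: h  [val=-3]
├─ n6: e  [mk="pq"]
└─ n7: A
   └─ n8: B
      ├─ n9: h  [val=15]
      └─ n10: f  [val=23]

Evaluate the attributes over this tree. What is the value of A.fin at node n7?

"pmywv"

1. n1.ok = false  [false]
2. n1.mk = "wv"  ["wv"]
3. n3.key = 15  [terminal]
4. n4.val = 12  [terminal]
5. n2.mk = 13  [f.val + 1]
6. n2.lab = 16  [c.key + 1]
7. n2.env = 13  [f.val + 1]
8. n5.val = -3  [terminal]
9. n1.fin = "ywv"  ["y" ++ A.mk]
10. n6.mk = "pq"  [terminal]
11. n7.ok = true  [true]
12. n7.mk = "mywv"  ["m" ++ A₀.fin]
13. n8.ok = "rv"  ["rv"]
14. n9.val = 15  [terminal]
15. n10.val = 23  [terminal]
16. n8.wid = -9  [h.val * 3 - 54]
17. n7.fin = "pmywv"  ["p" ++ A.mk]
18. n0.mk = 1  [len(e.mk) - 1]
19. n0.lab = -3  [len(A₀.fin) - 6]
20. n0.env = 20  [len(A₀.fin) + 17]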